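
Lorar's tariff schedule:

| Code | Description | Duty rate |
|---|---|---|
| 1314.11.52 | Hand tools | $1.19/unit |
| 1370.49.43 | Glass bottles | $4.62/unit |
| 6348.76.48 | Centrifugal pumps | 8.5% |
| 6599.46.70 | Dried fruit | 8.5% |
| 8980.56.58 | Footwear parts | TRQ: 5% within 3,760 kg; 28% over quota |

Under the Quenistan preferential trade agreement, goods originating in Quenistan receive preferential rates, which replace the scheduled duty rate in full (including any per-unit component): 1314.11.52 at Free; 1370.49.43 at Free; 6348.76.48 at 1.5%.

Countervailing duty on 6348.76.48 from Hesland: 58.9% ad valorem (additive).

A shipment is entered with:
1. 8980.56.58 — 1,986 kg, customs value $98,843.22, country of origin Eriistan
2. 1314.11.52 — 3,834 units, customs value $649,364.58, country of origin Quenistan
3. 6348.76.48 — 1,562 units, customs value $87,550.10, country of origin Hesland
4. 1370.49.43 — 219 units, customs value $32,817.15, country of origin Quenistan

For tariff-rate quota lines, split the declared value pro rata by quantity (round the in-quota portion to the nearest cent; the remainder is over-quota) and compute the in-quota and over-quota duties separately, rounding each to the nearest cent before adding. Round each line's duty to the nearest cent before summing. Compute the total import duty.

Line 1 (8980.56.58, Eriistan, 1,986 kg, $98,843.22):
Code 8980.56.58 is under a tariff-rate quota (threshold 3,760 kg). Quantity 1,986 kg is within the quota, so the in-quota rate 5% applies to the full value.
Duty = $98,843.22 × 5% = $4,942.16.
Line 2 (1314.11.52, Quenistan, 3,834 units, $649,364.58):
Base rate for 1314.11.52 is $1.19/unit.
Origin Quenistan qualifies under the Lorar–Quenistan agreement and 1314.11.52 is covered: preferential rate Free applies instead.
Duty = $649,364.58 × 0% = $0.00.
Line 3 (6348.76.48, Hesland, 1,562 units, $87,550.10):
Base rate for 6348.76.48 is 8.5%.
6348.76.48 has an FTA preferential rate, but origin Hesland is not Quenistan; base rate stands.
Additional duty on 6348.76.48 from Hesland: +58.9%. Applied ad valorem rate: 8.5% + 58.9% = 67.4%.
Duty = $87,550.10 × 67.4% = $59,008.77.
Line 4 (1370.49.43, Quenistan, 219 units, $32,817.15):
Base rate for 1370.49.43 is $4.62/unit.
Origin Quenistan qualifies under the Lorar–Quenistan agreement and 1370.49.43 is covered: preferential rate Free applies instead.
Duty = $32,817.15 × 0% = $0.00.
Total = $4,942.16 + $0.00 + $59,008.77 + $0.00 = $63,950.93.

$63,950.93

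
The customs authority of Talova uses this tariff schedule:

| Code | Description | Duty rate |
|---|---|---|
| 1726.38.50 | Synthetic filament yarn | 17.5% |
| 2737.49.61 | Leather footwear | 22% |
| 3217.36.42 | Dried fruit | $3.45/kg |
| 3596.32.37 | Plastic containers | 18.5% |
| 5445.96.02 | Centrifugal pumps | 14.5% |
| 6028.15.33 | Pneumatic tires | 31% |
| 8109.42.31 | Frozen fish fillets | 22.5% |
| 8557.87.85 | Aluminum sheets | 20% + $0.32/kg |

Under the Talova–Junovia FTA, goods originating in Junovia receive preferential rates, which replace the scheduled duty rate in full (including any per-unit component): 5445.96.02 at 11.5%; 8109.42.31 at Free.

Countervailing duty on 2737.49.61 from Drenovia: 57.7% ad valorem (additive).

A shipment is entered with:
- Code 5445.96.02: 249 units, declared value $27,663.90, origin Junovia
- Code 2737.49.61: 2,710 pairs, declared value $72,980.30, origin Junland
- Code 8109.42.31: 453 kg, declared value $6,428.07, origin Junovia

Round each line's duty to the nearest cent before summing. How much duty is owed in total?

$19,237.02

Line 1 (5445.96.02, Junovia, 249 units, $27,663.90):
Base rate for 5445.96.02 is 14.5%.
Origin Junovia qualifies under the Talova–Junovia agreement and 5445.96.02 is covered: preferential rate 11.5% applies instead.
Duty = $27,663.90 × 11.5% = $3,181.35.
Line 2 (2737.49.61, Junland, 2,710 pairs, $72,980.30):
Base rate for 2737.49.61 is 22%.
The additional-duty order on 2737.49.61 targets Drenovia, not Junland; it does not apply.
Duty = $72,980.30 × 22% = $16,055.67.
Line 3 (8109.42.31, Junovia, 453 kg, $6,428.07):
Base rate for 8109.42.31 is 22.5%.
Origin Junovia qualifies under the Talova–Junovia agreement and 8109.42.31 is covered: preferential rate Free applies instead.
Duty = $6,428.07 × 0% = $0.00.
Total = $3,181.35 + $16,055.67 + $0.00 = $19,237.02.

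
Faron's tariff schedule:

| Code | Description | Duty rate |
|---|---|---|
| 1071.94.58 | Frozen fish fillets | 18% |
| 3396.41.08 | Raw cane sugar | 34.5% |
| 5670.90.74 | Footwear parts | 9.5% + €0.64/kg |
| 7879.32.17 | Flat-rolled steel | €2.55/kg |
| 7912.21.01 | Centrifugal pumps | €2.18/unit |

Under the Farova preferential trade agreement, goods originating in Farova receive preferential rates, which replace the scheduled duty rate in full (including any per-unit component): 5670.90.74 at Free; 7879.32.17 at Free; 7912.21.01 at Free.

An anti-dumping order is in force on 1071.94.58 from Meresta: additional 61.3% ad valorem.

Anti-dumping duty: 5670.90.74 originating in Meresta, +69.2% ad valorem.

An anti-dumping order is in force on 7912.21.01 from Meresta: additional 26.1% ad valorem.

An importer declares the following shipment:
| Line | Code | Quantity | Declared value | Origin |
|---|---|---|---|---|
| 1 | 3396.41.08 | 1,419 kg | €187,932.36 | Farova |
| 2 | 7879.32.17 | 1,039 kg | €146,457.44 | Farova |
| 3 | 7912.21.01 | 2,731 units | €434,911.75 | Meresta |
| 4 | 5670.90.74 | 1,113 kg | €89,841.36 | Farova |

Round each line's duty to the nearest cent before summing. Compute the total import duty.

€184,302.21

Line 1 (3396.41.08, Farova, 1,419 kg, €187,932.36):
Base rate for 3396.41.08 is 34.5%.
Origin Farova is the FTA partner but 3396.41.08 is not on the preference list; base rate stands.
Duty = €187,932.36 × 34.5% = €64,836.66.
Line 2 (7879.32.17, Farova, 1,039 kg, €146,457.44):
Base rate for 7879.32.17 is €2.55/kg.
Origin Farova qualifies under the Faron–Farova agreement and 7879.32.17 is covered: preferential rate Free applies instead.
Duty = €146,457.44 × 0% = €0.00.
Line 3 (7912.21.01, Meresta, 2,731 units, €434,911.75):
Base rate for 7912.21.01 is €2.18/unit.
7912.21.01 has an FTA preferential rate, but origin Meresta is not Farova; base rate stands.
Additional duty on 7912.21.01 from Meresta: +26.1% ad valorem. Applied ad valorem rate = 26.1%.
Duty = €434,911.75 × 26.1% + 2,731 × €2.18 = €119,465.55.
Line 4 (5670.90.74, Farova, 1,113 kg, €89,841.36):
Base rate for 5670.90.74 is 9.5% + €0.64/kg.
Origin Farova qualifies under the Faron–Farova agreement and 5670.90.74 is covered: preferential rate Free applies instead.
The additional-duty order on 5670.90.74 targets Meresta, not Farova; it does not apply.
Duty = €89,841.36 × 0% = €0.00.
Total = €64,836.66 + €0.00 + €119,465.55 + €0.00 = €184,302.21.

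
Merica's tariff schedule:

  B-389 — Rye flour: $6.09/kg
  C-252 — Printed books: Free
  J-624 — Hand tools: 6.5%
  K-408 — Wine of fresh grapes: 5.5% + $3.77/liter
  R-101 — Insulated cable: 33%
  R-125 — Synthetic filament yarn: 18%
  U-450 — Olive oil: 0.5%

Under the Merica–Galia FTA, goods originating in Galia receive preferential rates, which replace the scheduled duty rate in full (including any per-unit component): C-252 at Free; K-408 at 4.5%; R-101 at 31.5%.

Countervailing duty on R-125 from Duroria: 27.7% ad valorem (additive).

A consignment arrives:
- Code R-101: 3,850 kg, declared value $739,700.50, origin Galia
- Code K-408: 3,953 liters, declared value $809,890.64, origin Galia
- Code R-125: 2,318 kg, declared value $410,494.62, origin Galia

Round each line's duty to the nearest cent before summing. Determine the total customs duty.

$343,339.77

Line 1 (R-101, Galia, 3,850 kg, $739,700.50):
Base rate for R-101 is 33%.
Origin Galia qualifies under the Merica–Galia agreement and R-101 is covered: preferential rate 31.5% applies instead.
Duty = $739,700.50 × 31.5% = $233,005.66.
Line 2 (K-408, Galia, 3,953 liters, $809,890.64):
Base rate for K-408 is 5.5% + $3.77/liter.
Origin Galia qualifies under the Merica–Galia agreement and K-408 is covered: preferential rate 4.5% applies instead.
Duty = $809,890.64 × 4.5% = $36,445.08.
Line 3 (R-125, Galia, 2,318 kg, $410,494.62):
Base rate for R-125 is 18%.
Origin Galia is the FTA partner but R-125 is not on the preference list; base rate stands.
The additional-duty order on R-125 targets Duroria, not Galia; it does not apply.
Duty = $410,494.62 × 18% = $73,889.03.
Total = $233,005.66 + $36,445.08 + $73,889.03 = $343,339.77.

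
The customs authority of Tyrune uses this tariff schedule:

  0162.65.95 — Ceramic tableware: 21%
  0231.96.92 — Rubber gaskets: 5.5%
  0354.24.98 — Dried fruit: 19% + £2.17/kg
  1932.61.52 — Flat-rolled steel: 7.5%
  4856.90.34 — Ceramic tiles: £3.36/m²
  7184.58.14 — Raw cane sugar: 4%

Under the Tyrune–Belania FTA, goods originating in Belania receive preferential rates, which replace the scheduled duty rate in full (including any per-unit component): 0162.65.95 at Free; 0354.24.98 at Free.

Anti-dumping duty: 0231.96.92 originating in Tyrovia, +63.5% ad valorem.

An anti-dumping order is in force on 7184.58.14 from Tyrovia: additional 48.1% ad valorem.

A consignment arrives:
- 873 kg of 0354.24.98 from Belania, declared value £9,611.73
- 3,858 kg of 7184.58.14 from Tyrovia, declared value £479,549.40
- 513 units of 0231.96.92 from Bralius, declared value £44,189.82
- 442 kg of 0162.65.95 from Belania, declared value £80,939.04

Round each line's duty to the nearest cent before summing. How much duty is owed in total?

£252,275.68

Line 1 (0354.24.98, Belania, 873 kg, £9,611.73):
Base rate for 0354.24.98 is 19% + £2.17/kg.
Origin Belania qualifies under the Tyrune–Belania agreement and 0354.24.98 is covered: preferential rate Free applies instead.
Duty = £9,611.73 × 0% = £0.00.
Line 2 (7184.58.14, Tyrovia, 3,858 kg, £479,549.40):
Base rate for 7184.58.14 is 4%.
Additional duty on 7184.58.14 from Tyrovia: +48.1%. Applied ad valorem rate: 4% + 48.1% = 52.1%.
Duty = £479,549.40 × 52.1% = £249,845.24.
Line 3 (0231.96.92, Bralius, 513 units, £44,189.82):
Base rate for 0231.96.92 is 5.5%.
The additional-duty order on 0231.96.92 targets Tyrovia, not Bralius; it does not apply.
Duty = £44,189.82 × 5.5% = £2,430.44.
Line 4 (0162.65.95, Belania, 442 kg, £80,939.04):
Base rate for 0162.65.95 is 21%.
Origin Belania qualifies under the Tyrune–Belania agreement and 0162.65.95 is covered: preferential rate Free applies instead.
Duty = £80,939.04 × 0% = £0.00.
Total = £0.00 + £249,845.24 + £2,430.44 + £0.00 = £252,275.68.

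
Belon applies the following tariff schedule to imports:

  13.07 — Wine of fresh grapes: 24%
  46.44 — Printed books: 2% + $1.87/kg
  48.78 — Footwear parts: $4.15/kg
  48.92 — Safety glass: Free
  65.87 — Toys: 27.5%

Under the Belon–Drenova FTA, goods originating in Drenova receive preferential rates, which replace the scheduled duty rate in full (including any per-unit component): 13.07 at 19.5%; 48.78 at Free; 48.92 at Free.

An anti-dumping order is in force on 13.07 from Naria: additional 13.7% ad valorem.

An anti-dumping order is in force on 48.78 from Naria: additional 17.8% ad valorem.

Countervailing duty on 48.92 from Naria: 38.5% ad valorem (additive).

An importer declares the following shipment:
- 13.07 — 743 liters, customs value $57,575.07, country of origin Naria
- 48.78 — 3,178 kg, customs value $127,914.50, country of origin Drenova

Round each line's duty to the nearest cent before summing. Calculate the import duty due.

$21,705.80

Line 1 (13.07, Naria, 743 liters, $57,575.07):
Base rate for 13.07 is 24%.
13.07 has an FTA preferential rate, but origin Naria is not Drenova; base rate stands.
Additional duty on 13.07 from Naria: +13.7%. Applied ad valorem rate: 24% + 13.7% = 37.7%.
Duty = $57,575.07 × 37.7% = $21,705.80.
Line 2 (48.78, Drenova, 3,178 kg, $127,914.50):
Base rate for 48.78 is $4.15/kg.
Origin Drenova qualifies under the Belon–Drenova agreement and 48.78 is covered: preferential rate Free applies instead.
The additional-duty order on 48.78 targets Naria, not Drenova; it does not apply.
Duty = $127,914.50 × 0% = $0.00.
Total = $21,705.80 + $0.00 = $21,705.80.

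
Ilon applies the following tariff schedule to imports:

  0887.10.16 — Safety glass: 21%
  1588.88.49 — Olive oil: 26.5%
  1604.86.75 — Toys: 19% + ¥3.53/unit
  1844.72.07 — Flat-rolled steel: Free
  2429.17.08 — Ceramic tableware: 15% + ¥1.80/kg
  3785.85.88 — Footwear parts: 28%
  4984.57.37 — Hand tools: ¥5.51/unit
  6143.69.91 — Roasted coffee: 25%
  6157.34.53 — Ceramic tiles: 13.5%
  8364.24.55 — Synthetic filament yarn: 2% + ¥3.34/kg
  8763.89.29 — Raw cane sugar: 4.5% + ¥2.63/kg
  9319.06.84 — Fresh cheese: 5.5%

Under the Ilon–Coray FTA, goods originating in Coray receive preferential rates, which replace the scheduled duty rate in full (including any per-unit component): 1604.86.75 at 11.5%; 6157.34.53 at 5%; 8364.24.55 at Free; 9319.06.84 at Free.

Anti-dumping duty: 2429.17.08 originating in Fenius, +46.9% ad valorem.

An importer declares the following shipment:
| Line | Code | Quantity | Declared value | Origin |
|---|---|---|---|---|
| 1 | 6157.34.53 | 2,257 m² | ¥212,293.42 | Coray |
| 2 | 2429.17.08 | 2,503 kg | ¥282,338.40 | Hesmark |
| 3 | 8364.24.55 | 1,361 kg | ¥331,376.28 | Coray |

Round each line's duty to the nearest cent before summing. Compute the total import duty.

Line 1 (6157.34.53, Coray, 2,257 m², ¥212,293.42):
Base rate for 6157.34.53 is 13.5%.
Origin Coray qualifies under the Ilon–Coray agreement and 6157.34.53 is covered: preferential rate 5% applies instead.
Duty = ¥212,293.42 × 5% = ¥10,614.67.
Line 2 (2429.17.08, Hesmark, 2,503 kg, ¥282,338.40):
Base rate for 2429.17.08 is 15% + ¥1.80/kg.
The additional-duty order on 2429.17.08 targets Fenius, not Hesmark; it does not apply.
Duty = ¥282,338.40 × 15% + 2,503 × ¥1.80 = ¥46,856.16.
Line 3 (8364.24.55, Coray, 1,361 kg, ¥331,376.28):
Base rate for 8364.24.55 is 2% + ¥3.34/kg.
Origin Coray qualifies under the Ilon–Coray agreement and 8364.24.55 is covered: preferential rate Free applies instead.
Duty = ¥331,376.28 × 0% = ¥0.00.
Total = ¥10,614.67 + ¥46,856.16 + ¥0.00 = ¥57,470.83.

¥57,470.83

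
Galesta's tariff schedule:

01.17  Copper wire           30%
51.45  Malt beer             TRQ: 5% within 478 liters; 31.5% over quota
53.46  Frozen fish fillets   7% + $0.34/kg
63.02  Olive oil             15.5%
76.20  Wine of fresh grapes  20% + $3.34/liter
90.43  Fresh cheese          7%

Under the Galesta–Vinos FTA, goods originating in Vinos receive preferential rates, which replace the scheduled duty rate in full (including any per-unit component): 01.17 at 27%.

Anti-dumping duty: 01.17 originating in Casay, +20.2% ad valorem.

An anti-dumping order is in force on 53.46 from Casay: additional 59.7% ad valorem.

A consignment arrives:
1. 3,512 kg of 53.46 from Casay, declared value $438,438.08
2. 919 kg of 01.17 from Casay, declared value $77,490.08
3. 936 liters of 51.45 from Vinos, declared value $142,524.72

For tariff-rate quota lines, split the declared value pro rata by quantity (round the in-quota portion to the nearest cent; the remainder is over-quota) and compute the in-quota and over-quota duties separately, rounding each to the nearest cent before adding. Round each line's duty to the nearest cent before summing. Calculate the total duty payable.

$358,139.54

Line 1 (53.46, Casay, 3,512 kg, $438,438.08):
Base rate for 53.46 is 7% + $0.34/kg.
Additional duty on 53.46 from Casay: +59.7%. Applied ad valorem rate: 7% + 59.7% = 66.7%.
Duty = $438,438.08 × 66.7% + 3,512 × $0.34 = $293,632.28.
Line 2 (01.17, Casay, 919 kg, $77,490.08):
Base rate for 01.17 is 30%.
01.17 has an FTA preferential rate, but origin Casay is not Vinos; base rate stands.
Additional duty on 01.17 from Casay: +20.2%. Applied ad valorem rate: 30% + 20.2% = 50.2%.
Duty = $77,490.08 × 50.2% = $38,900.02.
Line 3 (51.45, Vinos, 936 liters, $142,524.72):
Code 51.45 is under a tariff-rate quota (threshold 478 liters). In-quota: 478 liters at 5%; over-quota: 458 liters at 31.5%.
Pro-rata value split: in-quota = $142,524.72 × 478/936 = $72,785.06; over-quota = $142,524.72 − $72,785.06 = $69,739.66.
In-quota duty = $72,785.06 × 5% = $3,639.25. Over-quota duty = $69,739.66 × 31.5% = $21,967.99.
Line duty = $3,639.25 + $21,967.99 = $25,607.24.
Total = $293,632.28 + $38,900.02 + $25,607.24 = $358,139.54.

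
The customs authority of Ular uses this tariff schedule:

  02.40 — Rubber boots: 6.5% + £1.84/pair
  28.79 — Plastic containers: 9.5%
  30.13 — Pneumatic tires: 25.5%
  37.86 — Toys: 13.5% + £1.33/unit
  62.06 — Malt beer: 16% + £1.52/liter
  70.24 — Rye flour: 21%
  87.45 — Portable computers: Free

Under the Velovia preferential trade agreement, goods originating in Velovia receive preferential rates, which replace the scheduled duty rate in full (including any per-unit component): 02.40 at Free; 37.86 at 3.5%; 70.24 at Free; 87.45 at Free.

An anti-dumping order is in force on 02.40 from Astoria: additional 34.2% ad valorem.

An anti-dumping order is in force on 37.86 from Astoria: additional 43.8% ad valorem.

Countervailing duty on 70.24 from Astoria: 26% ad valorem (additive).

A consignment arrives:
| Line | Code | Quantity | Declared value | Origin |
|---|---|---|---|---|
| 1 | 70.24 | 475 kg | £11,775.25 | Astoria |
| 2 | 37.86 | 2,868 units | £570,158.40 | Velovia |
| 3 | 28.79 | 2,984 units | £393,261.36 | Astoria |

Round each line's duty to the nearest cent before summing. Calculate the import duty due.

£62,849.74

Line 1 (70.24, Astoria, 475 kg, £11,775.25):
Base rate for 70.24 is 21%.
70.24 has an FTA preferential rate, but origin Astoria is not Velovia; base rate stands.
Additional duty on 70.24 from Astoria: +26%. Applied ad valorem rate: 21% + 26% = 47%.
Duty = £11,775.25 × 47% = £5,534.37.
Line 2 (37.86, Velovia, 2,868 units, £570,158.40):
Base rate for 37.86 is 13.5% + £1.33/unit.
Origin Velovia qualifies under the Ular–Velovia agreement and 37.86 is covered: preferential rate 3.5% applies instead.
The additional-duty order on 37.86 targets Astoria, not Velovia; it does not apply.
Duty = £570,158.40 × 3.5% = £19,955.54.
Line 3 (28.79, Astoria, 2,984 units, £393,261.36):
Base rate for 28.79 is 9.5%.
Duty = £393,261.36 × 9.5% = £37,359.83.
Total = £5,534.37 + £19,955.54 + £37,359.83 = £62,849.74.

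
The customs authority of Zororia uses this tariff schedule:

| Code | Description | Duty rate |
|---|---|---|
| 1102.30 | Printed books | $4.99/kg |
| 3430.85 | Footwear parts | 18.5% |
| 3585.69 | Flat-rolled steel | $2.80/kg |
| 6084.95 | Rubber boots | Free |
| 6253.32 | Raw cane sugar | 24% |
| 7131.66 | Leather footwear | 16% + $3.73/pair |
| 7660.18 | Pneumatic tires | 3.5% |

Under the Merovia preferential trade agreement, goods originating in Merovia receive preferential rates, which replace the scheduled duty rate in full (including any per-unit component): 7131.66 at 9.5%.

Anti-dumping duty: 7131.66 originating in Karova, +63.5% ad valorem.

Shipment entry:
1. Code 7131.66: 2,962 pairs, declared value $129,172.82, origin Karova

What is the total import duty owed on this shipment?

Line 1 (7131.66, Karova, 2,962 pairs, $129,172.82):
Base rate for 7131.66 is 16% + $3.73/pair.
7131.66 has an FTA preferential rate, but origin Karova is not Merovia; base rate stands.
Additional duty on 7131.66 from Karova: +63.5%. Applied ad valorem rate: 16% + 63.5% = 79.5%.
Duty = $129,172.82 × 79.5% + 2,962 × $3.73 = $113,740.65.

$113,740.65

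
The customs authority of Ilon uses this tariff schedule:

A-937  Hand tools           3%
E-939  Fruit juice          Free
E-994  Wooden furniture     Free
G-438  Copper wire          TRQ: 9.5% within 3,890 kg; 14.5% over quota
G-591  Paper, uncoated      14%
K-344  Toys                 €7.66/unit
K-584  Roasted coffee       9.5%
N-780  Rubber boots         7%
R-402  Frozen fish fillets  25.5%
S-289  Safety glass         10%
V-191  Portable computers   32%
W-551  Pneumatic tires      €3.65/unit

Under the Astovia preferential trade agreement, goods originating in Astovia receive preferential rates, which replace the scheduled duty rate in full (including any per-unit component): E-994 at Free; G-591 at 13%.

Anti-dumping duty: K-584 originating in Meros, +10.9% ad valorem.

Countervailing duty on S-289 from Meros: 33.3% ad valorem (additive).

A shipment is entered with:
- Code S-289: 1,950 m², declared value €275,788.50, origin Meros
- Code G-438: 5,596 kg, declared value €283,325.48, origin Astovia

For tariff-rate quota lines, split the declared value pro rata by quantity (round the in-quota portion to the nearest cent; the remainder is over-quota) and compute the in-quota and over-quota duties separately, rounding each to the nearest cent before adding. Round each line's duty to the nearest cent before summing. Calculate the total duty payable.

Line 1 (S-289, Meros, 1,950 m², €275,788.50):
Base rate for S-289 is 10%.
Additional duty on S-289 from Meros: +33.3%. Applied ad valorem rate: 10% + 33.3% = 43.3%.
Duty = €275,788.50 × 43.3% = €119,416.42.
Line 2 (G-438, Astovia, 5,596 kg, €283,325.48):
Code G-438 is under a tariff-rate quota (threshold 3,890 kg). In-quota: 3,890 kg at 9.5%; over-quota: 1,706 kg at 14.5%.
Pro-rata value split: in-quota = €283,325.48 × 3,890/5,596 = €196,950.70; over-quota = €283,325.48 − €196,950.70 = €86,374.78.
In-quota duty = €196,950.70 × 9.5% = €18,710.32. Over-quota duty = €86,374.78 × 14.5% = €12,524.34.
Line duty = €18,710.32 + €12,524.34 = €31,234.66.
Total = €119,416.42 + €31,234.66 = €150,651.08.

€150,651.08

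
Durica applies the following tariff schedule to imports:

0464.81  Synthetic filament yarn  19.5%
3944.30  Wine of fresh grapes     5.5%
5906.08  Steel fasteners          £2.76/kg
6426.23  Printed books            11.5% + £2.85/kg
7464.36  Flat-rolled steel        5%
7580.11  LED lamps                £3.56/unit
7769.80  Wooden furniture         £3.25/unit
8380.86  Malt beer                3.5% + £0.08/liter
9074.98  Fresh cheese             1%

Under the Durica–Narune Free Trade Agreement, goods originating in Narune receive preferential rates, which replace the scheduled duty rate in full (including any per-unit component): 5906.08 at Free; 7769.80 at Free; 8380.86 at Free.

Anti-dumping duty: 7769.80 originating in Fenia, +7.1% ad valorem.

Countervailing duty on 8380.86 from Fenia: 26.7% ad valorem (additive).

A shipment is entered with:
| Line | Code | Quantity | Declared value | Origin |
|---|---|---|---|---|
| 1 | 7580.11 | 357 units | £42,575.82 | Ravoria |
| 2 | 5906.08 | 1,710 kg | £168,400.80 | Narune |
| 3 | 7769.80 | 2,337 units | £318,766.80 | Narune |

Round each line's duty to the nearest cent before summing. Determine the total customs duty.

£1,270.92

Line 1 (7580.11, Ravoria, 357 units, £42,575.82):
Base rate for 7580.11 is £3.56/unit.
Duty = 357 × £3.56 = £1,270.92.
Line 2 (5906.08, Narune, 1,710 kg, £168,400.80):
Base rate for 5906.08 is £2.76/kg.
Origin Narune qualifies under the Durica–Narune agreement and 5906.08 is covered: preferential rate Free applies instead.
Duty = £168,400.80 × 0% = £0.00.
Line 3 (7769.80, Narune, 2,337 units, £318,766.80):
Base rate for 7769.80 is £3.25/unit.
Origin Narune qualifies under the Durica–Narune agreement and 7769.80 is covered: preferential rate Free applies instead.
The additional-duty order on 7769.80 targets Fenia, not Narune; it does not apply.
Duty = £318,766.80 × 0% = £0.00.
Total = £1,270.92 + £0.00 + £0.00 = £1,270.92.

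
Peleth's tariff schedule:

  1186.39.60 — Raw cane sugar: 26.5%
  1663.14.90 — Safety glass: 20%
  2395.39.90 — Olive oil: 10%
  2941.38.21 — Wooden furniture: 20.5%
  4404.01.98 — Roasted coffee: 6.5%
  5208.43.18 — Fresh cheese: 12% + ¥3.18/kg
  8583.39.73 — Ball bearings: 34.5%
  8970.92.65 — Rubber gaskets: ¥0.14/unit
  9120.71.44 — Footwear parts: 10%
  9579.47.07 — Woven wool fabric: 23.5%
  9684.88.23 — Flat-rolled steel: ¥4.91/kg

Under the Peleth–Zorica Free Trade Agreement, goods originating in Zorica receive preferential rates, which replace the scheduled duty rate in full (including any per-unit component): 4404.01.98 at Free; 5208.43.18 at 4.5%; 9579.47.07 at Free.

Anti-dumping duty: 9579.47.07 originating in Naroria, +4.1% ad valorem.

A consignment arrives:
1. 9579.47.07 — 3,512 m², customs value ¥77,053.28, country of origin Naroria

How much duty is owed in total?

Line 1 (9579.47.07, Naroria, 3,512 m², ¥77,053.28):
Base rate for 9579.47.07 is 23.5%.
9579.47.07 has an FTA preferential rate, but origin Naroria is not Zorica; base rate stands.
Additional duty on 9579.47.07 from Naroria: +4.1%. Applied ad valorem rate: 23.5% + 4.1% = 27.6%.
Duty = ¥77,053.28 × 27.6% = ¥21,266.71.

¥21,266.71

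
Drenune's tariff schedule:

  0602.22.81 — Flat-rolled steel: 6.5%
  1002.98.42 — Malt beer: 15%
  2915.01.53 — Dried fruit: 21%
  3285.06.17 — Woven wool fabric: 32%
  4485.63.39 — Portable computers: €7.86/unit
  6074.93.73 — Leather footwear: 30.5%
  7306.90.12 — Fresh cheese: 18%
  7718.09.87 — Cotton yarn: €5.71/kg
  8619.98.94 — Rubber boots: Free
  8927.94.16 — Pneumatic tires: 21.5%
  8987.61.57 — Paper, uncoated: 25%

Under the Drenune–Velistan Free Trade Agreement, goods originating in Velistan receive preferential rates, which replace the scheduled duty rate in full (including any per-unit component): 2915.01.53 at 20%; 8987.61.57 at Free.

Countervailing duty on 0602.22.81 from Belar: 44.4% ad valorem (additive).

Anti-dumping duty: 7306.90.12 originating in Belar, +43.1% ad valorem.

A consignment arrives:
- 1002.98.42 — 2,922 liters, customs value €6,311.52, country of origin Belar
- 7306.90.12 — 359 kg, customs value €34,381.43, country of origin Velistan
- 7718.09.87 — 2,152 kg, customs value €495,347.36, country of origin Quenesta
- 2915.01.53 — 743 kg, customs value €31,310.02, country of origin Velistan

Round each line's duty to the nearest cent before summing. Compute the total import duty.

€25,685.31

Line 1 (1002.98.42, Belar, 2,922 liters, €6,311.52):
Base rate for 1002.98.42 is 15%.
Duty = €6,311.52 × 15% = €946.73.
Line 2 (7306.90.12, Velistan, 359 kg, €34,381.43):
Base rate for 7306.90.12 is 18%.
Origin Velistan is the FTA partner but 7306.90.12 is not on the preference list; base rate stands.
The additional-duty order on 7306.90.12 targets Belar, not Velistan; it does not apply.
Duty = €34,381.43 × 18% = €6,188.66.
Line 3 (7718.09.87, Quenesta, 2,152 kg, €495,347.36):
Base rate for 7718.09.87 is €5.71/kg.
Duty = 2,152 × €5.71 = €12,287.92.
Line 4 (2915.01.53, Velistan, 743 kg, €31,310.02):
Base rate for 2915.01.53 is 21%.
Origin Velistan qualifies under the Drenune–Velistan agreement and 2915.01.53 is covered: preferential rate 20% applies instead.
Duty = €31,310.02 × 20% = €6,262.00.
Total = €946.73 + €6,188.66 + €12,287.92 + €6,262.00 = €25,685.31.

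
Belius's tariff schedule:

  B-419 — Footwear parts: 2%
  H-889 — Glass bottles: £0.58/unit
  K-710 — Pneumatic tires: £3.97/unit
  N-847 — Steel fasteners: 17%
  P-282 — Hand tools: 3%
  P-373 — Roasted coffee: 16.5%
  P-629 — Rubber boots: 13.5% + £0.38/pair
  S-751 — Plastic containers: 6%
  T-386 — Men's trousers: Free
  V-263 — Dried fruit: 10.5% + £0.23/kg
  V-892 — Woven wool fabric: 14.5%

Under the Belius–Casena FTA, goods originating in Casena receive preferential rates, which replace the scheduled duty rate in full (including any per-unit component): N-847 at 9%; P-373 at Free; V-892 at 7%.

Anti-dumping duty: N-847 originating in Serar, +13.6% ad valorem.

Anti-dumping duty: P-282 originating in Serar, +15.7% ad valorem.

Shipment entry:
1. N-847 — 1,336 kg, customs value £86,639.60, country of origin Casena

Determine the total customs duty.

£7,797.56

Line 1 (N-847, Casena, 1,336 kg, £86,639.60):
Base rate for N-847 is 17%.
Origin Casena qualifies under the Belius–Casena agreement and N-847 is covered: preferential rate 9% applies instead.
The additional-duty order on N-847 targets Serar, not Casena; it does not apply.
Duty = £86,639.60 × 9% = £7,797.56.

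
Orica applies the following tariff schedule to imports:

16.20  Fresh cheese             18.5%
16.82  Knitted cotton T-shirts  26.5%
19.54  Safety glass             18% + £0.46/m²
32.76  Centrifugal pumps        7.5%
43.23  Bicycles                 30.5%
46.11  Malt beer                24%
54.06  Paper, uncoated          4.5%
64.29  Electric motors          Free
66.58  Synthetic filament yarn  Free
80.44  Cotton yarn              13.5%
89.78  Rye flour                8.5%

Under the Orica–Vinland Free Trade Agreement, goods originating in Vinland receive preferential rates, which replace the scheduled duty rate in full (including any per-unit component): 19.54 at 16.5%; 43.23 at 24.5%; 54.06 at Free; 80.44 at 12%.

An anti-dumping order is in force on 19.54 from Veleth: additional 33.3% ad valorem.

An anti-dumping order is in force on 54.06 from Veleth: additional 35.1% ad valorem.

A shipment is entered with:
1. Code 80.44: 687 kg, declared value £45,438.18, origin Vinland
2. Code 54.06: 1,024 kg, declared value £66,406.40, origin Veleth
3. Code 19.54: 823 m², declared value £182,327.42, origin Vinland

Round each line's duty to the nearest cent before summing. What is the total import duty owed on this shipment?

£61,833.53

Line 1 (80.44, Vinland, 687 kg, £45,438.18):
Base rate for 80.44 is 13.5%.
Origin Vinland qualifies under the Orica–Vinland agreement and 80.44 is covered: preferential rate 12% applies instead.
Duty = £45,438.18 × 12% = £5,452.58.
Line 2 (54.06, Veleth, 1,024 kg, £66,406.40):
Base rate for 54.06 is 4.5%.
54.06 has an FTA preferential rate, but origin Veleth is not Vinland; base rate stands.
Additional duty on 54.06 from Veleth: +35.1%. Applied ad valorem rate: 4.5% + 35.1% = 39.6%.
Duty = £66,406.40 × 39.6% = £26,296.93.
Line 3 (19.54, Vinland, 823 m², £182,327.42):
Base rate for 19.54 is 18% + £0.46/m².
Origin Vinland qualifies under the Orica–Vinland agreement and 19.54 is covered: preferential rate 16.5% applies instead.
The additional-duty order on 19.54 targets Veleth, not Vinland; it does not apply.
Duty = £182,327.42 × 16.5% = £30,084.02.
Total = £5,452.58 + £26,296.93 + £30,084.02 = £61,833.53.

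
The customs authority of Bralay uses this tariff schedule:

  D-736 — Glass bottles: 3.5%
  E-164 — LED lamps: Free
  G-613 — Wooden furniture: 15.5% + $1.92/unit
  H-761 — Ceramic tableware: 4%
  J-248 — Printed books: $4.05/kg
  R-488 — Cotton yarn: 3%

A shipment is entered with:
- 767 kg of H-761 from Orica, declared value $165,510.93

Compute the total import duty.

$6,620.44

Line 1 (H-761, Orica, 767 kg, $165,510.93):
Base rate for H-761 is 4%.
Duty = $165,510.93 × 4% = $6,620.44.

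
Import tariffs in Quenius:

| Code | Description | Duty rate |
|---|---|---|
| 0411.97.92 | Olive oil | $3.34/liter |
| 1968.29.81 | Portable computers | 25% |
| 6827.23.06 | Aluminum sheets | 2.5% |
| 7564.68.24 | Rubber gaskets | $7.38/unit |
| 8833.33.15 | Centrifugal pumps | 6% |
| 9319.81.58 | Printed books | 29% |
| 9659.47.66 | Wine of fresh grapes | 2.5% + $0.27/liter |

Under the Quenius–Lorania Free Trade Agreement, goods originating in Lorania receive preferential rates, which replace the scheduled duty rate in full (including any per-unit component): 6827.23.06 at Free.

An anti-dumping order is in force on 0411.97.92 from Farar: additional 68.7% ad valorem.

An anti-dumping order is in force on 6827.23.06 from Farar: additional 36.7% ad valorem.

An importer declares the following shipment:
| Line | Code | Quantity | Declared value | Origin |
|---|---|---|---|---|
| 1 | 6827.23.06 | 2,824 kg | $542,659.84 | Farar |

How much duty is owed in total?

$212,722.66

Line 1 (6827.23.06, Farar, 2,824 kg, $542,659.84):
Base rate for 6827.23.06 is 2.5%.
6827.23.06 has an FTA preferential rate, but origin Farar is not Lorania; base rate stands.
Additional duty on 6827.23.06 from Farar: +36.7%. Applied ad valorem rate: 2.5% + 36.7% = 39.2%.
Duty = $542,659.84 × 39.2% = $212,722.66.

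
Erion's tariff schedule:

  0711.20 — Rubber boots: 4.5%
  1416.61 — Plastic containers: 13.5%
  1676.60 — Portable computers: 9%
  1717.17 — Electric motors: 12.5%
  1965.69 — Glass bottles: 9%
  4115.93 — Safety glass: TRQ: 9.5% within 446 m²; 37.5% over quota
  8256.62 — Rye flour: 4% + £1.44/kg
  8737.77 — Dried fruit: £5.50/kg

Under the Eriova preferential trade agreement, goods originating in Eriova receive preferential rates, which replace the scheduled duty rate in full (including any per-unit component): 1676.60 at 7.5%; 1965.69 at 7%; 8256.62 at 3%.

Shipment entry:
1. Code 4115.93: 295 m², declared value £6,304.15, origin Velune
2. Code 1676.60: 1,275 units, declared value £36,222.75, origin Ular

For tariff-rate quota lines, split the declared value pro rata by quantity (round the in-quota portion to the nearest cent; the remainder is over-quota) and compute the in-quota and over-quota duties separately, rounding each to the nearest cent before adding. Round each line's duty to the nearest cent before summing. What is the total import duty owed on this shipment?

Line 1 (4115.93, Velune, 295 m², £6,304.15):
Code 4115.93 is under a tariff-rate quota (threshold 446 m²). Quantity 295 m² is within the quota, so the in-quota rate 9.5% applies to the full value.
Duty = £6,304.15 × 9.5% = £598.89.
Line 2 (1676.60, Ular, 1,275 units, £36,222.75):
Base rate for 1676.60 is 9%.
1676.60 has an FTA preferential rate, but origin Ular is not Eriova; base rate stands.
Duty = £36,222.75 × 9% = £3,260.05.
Total = £598.89 + £3,260.05 = £3,858.94.

£3,858.94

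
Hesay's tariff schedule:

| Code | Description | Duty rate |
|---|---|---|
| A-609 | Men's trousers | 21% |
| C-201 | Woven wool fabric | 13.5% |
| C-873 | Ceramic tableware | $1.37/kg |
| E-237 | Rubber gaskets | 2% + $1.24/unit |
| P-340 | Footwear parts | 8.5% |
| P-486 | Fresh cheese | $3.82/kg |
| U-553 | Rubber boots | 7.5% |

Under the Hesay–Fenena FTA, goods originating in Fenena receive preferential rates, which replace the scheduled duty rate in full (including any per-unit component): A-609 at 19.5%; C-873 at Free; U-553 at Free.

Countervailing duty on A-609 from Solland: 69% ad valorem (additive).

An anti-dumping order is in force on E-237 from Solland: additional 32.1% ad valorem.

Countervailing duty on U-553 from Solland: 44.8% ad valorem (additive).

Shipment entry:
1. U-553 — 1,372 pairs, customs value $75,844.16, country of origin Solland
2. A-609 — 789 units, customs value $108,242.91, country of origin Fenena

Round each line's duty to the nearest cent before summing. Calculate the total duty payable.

$60,773.87

Line 1 (U-553, Solland, 1,372 pairs, $75,844.16):
Base rate for U-553 is 7.5%.
U-553 has an FTA preferential rate, but origin Solland is not Fenena; base rate stands.
Additional duty on U-553 from Solland: +44.8%. Applied ad valorem rate: 7.5% + 44.8% = 52.3%.
Duty = $75,844.16 × 52.3% = $39,666.50.
Line 2 (A-609, Fenena, 789 units, $108,242.91):
Base rate for A-609 is 21%.
Origin Fenena qualifies under the Hesay–Fenena agreement and A-609 is covered: preferential rate 19.5% applies instead.
The additional-duty order on A-609 targets Solland, not Fenena; it does not apply.
Duty = $108,242.91 × 19.5% = $21,107.37.
Total = $39,666.50 + $21,107.37 = $60,773.87.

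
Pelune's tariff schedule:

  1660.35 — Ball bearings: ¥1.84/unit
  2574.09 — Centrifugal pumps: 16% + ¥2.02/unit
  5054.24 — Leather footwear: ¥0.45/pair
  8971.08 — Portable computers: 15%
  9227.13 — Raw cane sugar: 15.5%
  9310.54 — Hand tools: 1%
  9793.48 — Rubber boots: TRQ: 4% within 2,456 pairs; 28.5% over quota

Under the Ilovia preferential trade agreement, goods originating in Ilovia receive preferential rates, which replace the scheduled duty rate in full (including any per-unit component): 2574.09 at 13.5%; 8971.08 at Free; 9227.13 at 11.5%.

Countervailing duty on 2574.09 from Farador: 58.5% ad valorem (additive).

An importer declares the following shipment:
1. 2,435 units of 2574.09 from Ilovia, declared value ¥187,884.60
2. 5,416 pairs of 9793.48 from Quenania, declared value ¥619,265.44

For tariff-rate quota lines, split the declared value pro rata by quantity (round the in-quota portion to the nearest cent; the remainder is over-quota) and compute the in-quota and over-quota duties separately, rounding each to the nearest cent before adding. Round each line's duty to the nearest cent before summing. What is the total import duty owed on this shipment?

Line 1 (2574.09, Ilovia, 2,435 units, ¥187,884.60):
Base rate for 2574.09 is 16% + ¥2.02/unit.
Origin Ilovia qualifies under the Pelune–Ilovia agreement and 2574.09 is covered: preferential rate 13.5% applies instead.
The additional-duty order on 2574.09 targets Farador, not Ilovia; it does not apply.
Duty = ¥187,884.60 × 13.5% = ¥25,364.42.
Line 2 (9793.48, Quenania, 5,416 pairs, ¥619,265.44):
Code 9793.48 is under a tariff-rate quota (threshold 2,456 pairs). In-quota: 2,456 pairs at 4%; over-quota: 2,960 pairs at 28.5%.
Pro-rata value split: in-quota = ¥619,265.44 × 2,456/5,416 = ¥280,819.04; over-quota = ¥619,265.44 − ¥280,819.04 = ¥338,446.40.
In-quota duty = ¥280,819.04 × 4% = ¥11,232.76. Over-quota duty = ¥338,446.40 × 28.5% = ¥96,457.22.
Line duty = ¥11,232.76 + ¥96,457.22 = ¥107,689.98.
Total = ¥25,364.42 + ¥107,689.98 = ¥133,054.40.

¥133,054.40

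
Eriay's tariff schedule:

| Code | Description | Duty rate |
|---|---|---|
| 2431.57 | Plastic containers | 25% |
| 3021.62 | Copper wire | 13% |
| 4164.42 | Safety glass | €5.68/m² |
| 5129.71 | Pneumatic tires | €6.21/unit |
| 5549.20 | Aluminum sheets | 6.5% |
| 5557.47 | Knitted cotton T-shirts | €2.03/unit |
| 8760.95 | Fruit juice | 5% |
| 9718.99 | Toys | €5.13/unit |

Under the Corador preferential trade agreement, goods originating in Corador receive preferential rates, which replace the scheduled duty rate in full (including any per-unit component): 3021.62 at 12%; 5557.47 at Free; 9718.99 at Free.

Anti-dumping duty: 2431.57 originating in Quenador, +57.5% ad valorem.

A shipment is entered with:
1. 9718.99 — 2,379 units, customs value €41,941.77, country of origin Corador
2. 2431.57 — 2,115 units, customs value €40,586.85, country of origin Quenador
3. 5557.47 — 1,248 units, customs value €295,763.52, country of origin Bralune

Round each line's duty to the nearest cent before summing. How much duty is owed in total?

Line 1 (9718.99, Corador, 2,379 units, €41,941.77):
Base rate for 9718.99 is €5.13/unit.
Origin Corador qualifies under the Eriay–Corador agreement and 9718.99 is covered: preferential rate Free applies instead.
Duty = €41,941.77 × 0% = €0.00.
Line 2 (2431.57, Quenador, 2,115 units, €40,586.85):
Base rate for 2431.57 is 25%.
Additional duty on 2431.57 from Quenador: +57.5%. Applied ad valorem rate: 25% + 57.5% = 82.5%.
Duty = €40,586.85 × 82.5% = €33,484.15.
Line 3 (5557.47, Bralune, 1,248 units, €295,763.52):
Base rate for 5557.47 is €2.03/unit.
5557.47 has an FTA preferential rate, but origin Bralune is not Corador; base rate stands.
Duty = 1,248 × €2.03 = €2,533.44.
Total = €0.00 + €33,484.15 + €2,533.44 = €36,017.59.

€36,017.59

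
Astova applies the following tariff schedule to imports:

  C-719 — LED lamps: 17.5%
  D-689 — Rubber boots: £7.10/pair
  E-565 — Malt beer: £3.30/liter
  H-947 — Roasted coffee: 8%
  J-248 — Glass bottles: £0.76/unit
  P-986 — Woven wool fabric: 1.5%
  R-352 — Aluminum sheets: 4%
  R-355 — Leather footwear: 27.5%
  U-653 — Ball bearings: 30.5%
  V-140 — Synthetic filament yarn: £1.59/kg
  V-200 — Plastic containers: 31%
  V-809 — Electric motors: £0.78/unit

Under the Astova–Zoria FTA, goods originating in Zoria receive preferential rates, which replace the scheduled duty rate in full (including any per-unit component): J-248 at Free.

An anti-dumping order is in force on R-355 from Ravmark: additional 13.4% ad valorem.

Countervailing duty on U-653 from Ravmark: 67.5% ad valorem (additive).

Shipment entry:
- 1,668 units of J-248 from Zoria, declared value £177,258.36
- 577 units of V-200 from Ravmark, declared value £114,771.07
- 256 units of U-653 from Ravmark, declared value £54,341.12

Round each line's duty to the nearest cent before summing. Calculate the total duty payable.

£88,833.33

Line 1 (J-248, Zoria, 1,668 units, £177,258.36):
Base rate for J-248 is £0.76/unit.
Origin Zoria qualifies under the Astova–Zoria agreement and J-248 is covered: preferential rate Free applies instead.
Duty = £177,258.36 × 0% = £0.00.
Line 2 (V-200, Ravmark, 577 units, £114,771.07):
Base rate for V-200 is 31%.
Duty = £114,771.07 × 31% = £35,579.03.
Line 3 (U-653, Ravmark, 256 units, £54,341.12):
Base rate for U-653 is 30.5%.
Additional duty on U-653 from Ravmark: +67.5%. Applied ad valorem rate: 30.5% + 67.5% = 98%.
Duty = £54,341.12 × 98% = £53,254.30.
Total = £0.00 + £35,579.03 + £53,254.30 = £88,833.33.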